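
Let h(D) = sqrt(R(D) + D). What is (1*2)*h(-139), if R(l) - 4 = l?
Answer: 2*I*sqrt(274) ≈ 33.106*I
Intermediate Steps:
R(l) = 4 + l
h(D) = sqrt(4 + 2*D) (h(D) = sqrt((4 + D) + D) = sqrt(4 + 2*D))
(1*2)*h(-139) = (1*2)*sqrt(4 + 2*(-139)) = 2*sqrt(4 - 278) = 2*sqrt(-274) = 2*(I*sqrt(274)) = 2*I*sqrt(274)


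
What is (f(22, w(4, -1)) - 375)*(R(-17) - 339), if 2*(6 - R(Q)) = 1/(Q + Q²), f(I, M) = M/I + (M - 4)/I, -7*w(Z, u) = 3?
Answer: 186924017/1496 ≈ 1.2495e+5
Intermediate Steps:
w(Z, u) = -3/7 (w(Z, u) = -⅐*3 = -3/7)
f(I, M) = M/I + (-4 + M)/I
R(Q) = 6 - 1/(2*(Q + Q²))
(f(22, w(4, -1)) - 375)*(R(-17) - 339) = (2*(-2 - 3/7)/22 - 375)*((½)*(-1 + 12*(-17) + 12*(-17)²)/(-17*(1 - 17)) - 339) = (2*(1/22)*(-17/7) - 375)*((½)*(-1/17)*(-1 - 204 + 12*289)/(-16) - 339) = (-17/77 - 375)*((½)*(-1/17)*(-1/16)*(-1 - 204 + 3468) - 339) = -28892*((½)*(-1/17)*(-1/16)*3263 - 339)/77 = -28892*(3263/544 - 339)/77 = -28892/77*(-181153/544) = 186924017/1496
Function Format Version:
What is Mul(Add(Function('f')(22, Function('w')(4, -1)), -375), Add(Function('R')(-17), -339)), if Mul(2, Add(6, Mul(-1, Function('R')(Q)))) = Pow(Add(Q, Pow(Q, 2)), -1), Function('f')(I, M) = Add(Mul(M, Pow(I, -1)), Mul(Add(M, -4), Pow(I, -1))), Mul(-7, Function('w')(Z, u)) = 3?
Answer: Rational(186924017, 1496) ≈ 1.2495e+5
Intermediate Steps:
Function('w')(Z, u) = Rational(-3, 7) (Function('w')(Z, u) = Mul(Rational(-1, 7), 3) = Rational(-3, 7))
Function('f')(I, M) = Add(Mul(M, Pow(I, -1)), Mul(Pow(I, -1), Add(-4, M))) (Function('f')(I, M) = Add(Mul(M, Pow(I, -1)), Mul(Add(-4, M), Pow(I, -1))) = Add(Mul(M, Pow(I, -1)), Mul(Pow(I, -1), Add(-4, M))))
Function('R')(Q) = Add(6, Mul(Rational(-1, 2), Pow(Add(Q, Pow(Q, 2)), -1)))
Mul(Add(Function('f')(22, Function('w')(4, -1)), -375), Add(Function('R')(-17), -339)) = Mul(Add(Mul(2, Pow(22, -1), Add(-2, Rational(-3, 7))), -375), Add(Mul(Rational(1, 2), Pow(-17, -1), Pow(Add(1, -17), -1), Add(-1, Mul(12, -17), Mul(12, Pow(-17, 2)))), -339)) = Mul(Add(Mul(2, Rational(1, 22), Rational(-17, 7)), -375), Add(Mul(Rational(1, 2), Rational(-1, 17), Pow(-16, -1), Add(-1, -204, Mul(12, 289))), -339)) = Mul(Add(Rational(-17, 77), -375), Add(Mul(Rational(1, 2), Rational(-1, 17), Rational(-1, 16), Add(-1, -204, 3468)), -339)) = Mul(Rational(-28892, 77), Add(Mul(Rational(1, 2), Rational(-1, 17), Rational(-1, 16), 3263), -339)) = Mul(Rational(-28892, 77), Add(Rational(3263, 544), -339)) = Mul(Rational(-28892, 77), Rational(-181153, 544)) = Rational(186924017, 1496)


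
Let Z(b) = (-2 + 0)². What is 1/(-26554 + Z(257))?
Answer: -1/26550 ≈ -3.7665e-5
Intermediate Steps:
Z(b) = 4 (Z(b) = (-2)² = 4)
1/(-26554 + Z(257)) = 1/(-26554 + 4) = 1/(-26550) = -1/26550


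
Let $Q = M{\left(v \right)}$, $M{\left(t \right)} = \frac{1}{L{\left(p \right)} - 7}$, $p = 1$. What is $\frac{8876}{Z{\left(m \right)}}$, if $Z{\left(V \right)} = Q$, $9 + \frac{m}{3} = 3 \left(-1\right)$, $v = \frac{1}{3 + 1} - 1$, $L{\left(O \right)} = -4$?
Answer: $-97636$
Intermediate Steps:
$v = - \frac{3}{4}$ ($v = \frac{1}{4} - 1 = - \frac{3}{4} \approx -0.75$)
$M{\left(t \right)} = - \frac{1}{11}$ ($M{\left(t \right)} = \frac{1}{-4 - 7} = \frac{1}{-11} = - \frac{1}{11}$)
$m = -36$ ($m = -27 + 3 \cdot 3 \left(-1\right) = -27 + 3 \left(-3\right) = -27 - 9 = -36$)
$Q = - \frac{1}{11} \approx -0.090909$
$Z{\left(V \right)} = - \frac{1}{11}$
$\frac{8876}{Z{\left(m \right)}} = \frac{8876}{- \frac{1}{11}} = 8876 \left(-11\right) = -97636$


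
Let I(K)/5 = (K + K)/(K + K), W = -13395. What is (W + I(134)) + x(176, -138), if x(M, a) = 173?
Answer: -13217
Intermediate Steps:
I(K) = 5 (I(K) = 5*((K + K)/(K + K)) = 5*((2*K)/((2*K))) = 5*((2*K)*(1/(2*K))) = 5*1 = 5)
(W + I(134)) + x(176, -138) = (-13395 + 5) + 173 = -13390 + 173 = -13217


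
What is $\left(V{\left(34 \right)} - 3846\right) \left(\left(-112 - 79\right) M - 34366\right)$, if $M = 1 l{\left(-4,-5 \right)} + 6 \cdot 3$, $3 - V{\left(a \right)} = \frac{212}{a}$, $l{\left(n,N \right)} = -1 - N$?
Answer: $\frac{2523774216}{17} \approx 1.4846 \cdot 10^{8}$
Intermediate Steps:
$V{\left(a \right)} = 3 - \frac{212}{a}$
$M = 22$ ($M = 1 \left(-1 - -5\right) + 6 \cdot 3 = 1 \left(-1 + 5\right) + 18 = 1 \cdot 4 + 18 = 4 + 18 = 22$)
$\left(V{\left(34 \right)} - 3846\right) \left(\left(-112 - 79\right) M - 34366\right) = \left(\left(3 - \frac{212}{34}\right) - 3846\right) \left(\left(-112 - 79\right) 22 - 34366\right) = \left(\left(3 - \frac{106}{17}\right) - 3846\right) \left(\left(-191\right) 22 - 34366\right) = \left(\left(3 - \frac{106}{17}\right) - 3846\right) \left(-4202 - 34366\right) = \left(- \frac{55}{17} - 3846\right) \left(-38568\right) = \left(- \frac{65437}{17}\right) \left(-38568\right) = \frac{2523774216}{17}$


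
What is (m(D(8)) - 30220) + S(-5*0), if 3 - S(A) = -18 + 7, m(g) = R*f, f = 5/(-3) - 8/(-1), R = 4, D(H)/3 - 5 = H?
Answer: -90542/3 ≈ -30181.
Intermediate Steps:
D(H) = 15 + 3*H
f = 19/3 (f = 5*(-⅓) - 8*(-1) = -5/3 + 8 = 19/3 ≈ 6.3333)
m(g) = 76/3 (m(g) = 4*(19/3) = 76/3)
S(A) = 14 (S(A) = 3 - (-18 + 7) = 3 - 1*(-11) = 3 + 11 = 14)
(m(D(8)) - 30220) + S(-5*0) = (76/3 - 30220) + 14 = -90584/3 + 14 = -90542/3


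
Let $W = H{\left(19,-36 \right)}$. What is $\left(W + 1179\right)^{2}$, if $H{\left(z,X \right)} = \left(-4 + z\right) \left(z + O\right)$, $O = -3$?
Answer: $2013561$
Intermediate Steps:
$H{\left(z,X \right)} = \left(-4 + z\right) \left(-3 + z\right)$ ($H{\left(z,X \right)} = \left(-4 + z\right) \left(z - 3\right) = \left(-4 + z\right) \left(-3 + z\right)$)
$W = 240$ ($W = 12 + 19^{2} - 133 = 12 + 361 - 133 = 240$)
$\left(W + 1179\right)^{2} = \left(240 + 1179\right)^{2} = 1419^{2} = 2013561$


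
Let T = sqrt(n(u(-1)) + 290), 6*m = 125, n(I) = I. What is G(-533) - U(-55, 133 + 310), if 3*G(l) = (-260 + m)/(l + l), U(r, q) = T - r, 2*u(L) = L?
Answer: -25705/468 - sqrt(1158)/2 ≈ -71.940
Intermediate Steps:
u(L) = L/2
m = 125/6 (m = (1/6)*125 = 125/6 ≈ 20.833)
T = sqrt(1158)/2 (T = sqrt((1/2)*(-1) + 290) = sqrt(-1/2 + 290) = sqrt(579/2) = sqrt(1158)/2 ≈ 17.015)
U(r, q) = sqrt(1158)/2 - r
G(l) = -1435/(36*l) (G(l) = ((-260 + 125/6)/(l + l))/3 = (-1435*1/(2*l)/6)/3 = (-1435/(12*l))/3 = -1435/(36*l))
G(-533) - U(-55, 133 + 310) = -1435/36/(-533) - (sqrt(1158)/2 - 1*(-55)) = -1435/36*(-1/533) - (sqrt(1158)/2 + 55) = 35/468 - (55 + sqrt(1158)/2) = 35/468 + (-55 - sqrt(1158)/2) = -25705/468 - sqrt(1158)/2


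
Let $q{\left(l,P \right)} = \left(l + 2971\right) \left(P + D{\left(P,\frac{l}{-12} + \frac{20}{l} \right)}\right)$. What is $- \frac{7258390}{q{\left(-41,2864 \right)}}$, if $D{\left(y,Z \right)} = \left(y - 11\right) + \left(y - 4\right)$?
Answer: $- \frac{725839}{2513061} \approx -0.28883$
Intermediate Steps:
$D{\left(y,Z \right)} = -15 + 2 y$ ($D{\left(y,Z \right)} = \left(-11 + y\right) + \left(-4 + y\right) = -15 + 2 y$)
$q{\left(l,P \right)} = \left(-15 + 3 P\right) \left(2971 + l\right)$ ($q{\left(l,P \right)} = \left(l + 2971\right) \left(P + \left(-15 + 2 P\right)\right) = \left(2971 + l\right) \left(-15 + 3 P\right) = \left(-15 + 3 P\right) \left(2971 + l\right)$)
$- \frac{7258390}{q{\left(-41,2864 \right)}} = - \frac{7258390}{-44565 - -615 + 8913 \cdot 2864 + 3 \cdot 2864 \left(-41\right)} = - \frac{7258390}{-44565 + 615 + 25526832 - 352272} = - \frac{7258390}{25130610} = \left(-7258390\right) \frac{1}{25130610} = - \frac{725839}{2513061}$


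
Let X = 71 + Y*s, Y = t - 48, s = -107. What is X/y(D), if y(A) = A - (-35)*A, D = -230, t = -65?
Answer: -2027/1380 ≈ -1.4688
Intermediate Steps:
Y = -113 (Y = -65 - 48 = -113)
y(A) = 36*A (y(A) = A + 35*A = 36*A)
X = 12162 (X = 71 - 113*(-107) = 71 + 12091 = 12162)
X/y(D) = 12162/((36*(-230))) = 12162/(-8280) = 12162*(-1/8280) = -2027/1380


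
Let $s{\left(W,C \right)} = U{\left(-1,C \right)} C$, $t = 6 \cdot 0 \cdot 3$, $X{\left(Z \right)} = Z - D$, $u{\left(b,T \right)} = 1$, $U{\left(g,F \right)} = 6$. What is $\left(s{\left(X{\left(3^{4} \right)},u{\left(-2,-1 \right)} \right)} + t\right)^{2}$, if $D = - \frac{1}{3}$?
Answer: $36$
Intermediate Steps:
$D = - \frac{1}{3}$ ($D = \left(-1\right) \frac{1}{3} = - \frac{1}{3} \approx -0.33333$)
$X{\left(Z \right)} = \frac{1}{3} + Z$ ($X{\left(Z \right)} = Z - - \frac{1}{3} = Z + \frac{1}{3} = \frac{1}{3} + Z$)
$t = 0$ ($t = 0 \cdot 3 = 0$)
$s{\left(W,C \right)} = 6 C$
$\left(s{\left(X{\left(3^{4} \right)},u{\left(-2,-1 \right)} \right)} + t\right)^{2} = \left(6 \cdot 1 + 0\right)^{2} = \left(6 + 0\right)^{2} = 6^{2} = 36$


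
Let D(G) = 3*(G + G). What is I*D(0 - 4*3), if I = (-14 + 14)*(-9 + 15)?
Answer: 0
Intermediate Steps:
D(G) = 6*G (D(G) = 3*(2*G) = 6*G)
I = 0 (I = 0*6 = 0)
I*D(0 - 4*3) = 0*(6*(0 - 4*3)) = 0*(6*(0 - 12)) = 0*(6*(-12)) = 0*(-72) = 0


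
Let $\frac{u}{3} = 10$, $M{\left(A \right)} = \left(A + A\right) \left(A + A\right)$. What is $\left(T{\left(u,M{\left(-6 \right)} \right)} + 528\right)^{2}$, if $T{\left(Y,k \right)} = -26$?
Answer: $252004$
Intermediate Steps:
$M{\left(A \right)} = 4 A^{2}$ ($M{\left(A \right)} = 2 A 2 A = 4 A^{2}$)
$u = 30$ ($u = 3 \cdot 10 = 30$)
$\left(T{\left(u,M{\left(-6 \right)} \right)} + 528\right)^{2} = \left(-26 + 528\right)^{2} = 502^{2} = 252004$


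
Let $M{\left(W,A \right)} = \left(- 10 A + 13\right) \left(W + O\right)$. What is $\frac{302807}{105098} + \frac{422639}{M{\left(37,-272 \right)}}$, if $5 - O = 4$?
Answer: $\frac{18966557950}{2728711923} \approx 6.9507$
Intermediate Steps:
$O = 1$ ($O = 5 - 4 = 1$)
$M{\left(W,A \right)} = \left(1 + W\right) \left(13 - 10 A\right)$ ($M{\left(W,A \right)} = \left(- 10 A + 13\right) \left(W + 1\right) = \left(13 - 10 A\right) \left(1 + W\right) = \left(1 + W\right) \left(13 - 10 A\right)$)
$\frac{302807}{105098} + \frac{422639}{M{\left(37,-272 \right)}} = \frac{302807}{105098} + \frac{422639}{13 - -2720 + 13 \cdot 37 - \left(-2720\right) 37} = 302807 \cdot \frac{1}{105098} + \frac{422639}{13 + 2720 + 481 + 100640} = \frac{302807}{105098} + \frac{422639}{103854} = \frac{18966557950}{2728711923}$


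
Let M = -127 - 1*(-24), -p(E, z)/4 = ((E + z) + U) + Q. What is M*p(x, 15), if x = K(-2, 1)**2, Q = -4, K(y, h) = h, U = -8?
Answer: 1648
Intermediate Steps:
x = 1 (x = 1**2 = 1)
p(E, z) = 48 - 4*E - 4*z (p(E, z) = -4*(((E + z) - 8) - 4) = -4*((-8 + E + z) - 4) = -4*(-12 + E + z) = 48 - 4*E - 4*z)
M = -103 (M = -127 + 24 = -103)
M*p(x, 15) = -103*(48 - 4*1 - 4*15) = -103*(48 - 4 - 60) = -103*(-16) = 1648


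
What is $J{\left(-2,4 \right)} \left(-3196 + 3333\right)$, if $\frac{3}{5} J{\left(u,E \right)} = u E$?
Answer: $- \frac{5480}{3} \approx -1826.7$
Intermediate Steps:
$J{\left(u,E \right)} = \frac{5 E u}{3}$ ($J{\left(u,E \right)} = \frac{5 u E}{3} = \frac{5 E u}{3}$)
$J{\left(-2,4 \right)} \left(-3196 + 3333\right) = \frac{5}{3} \cdot 4 \left(-2\right) \left(-3196 + 3333\right) = \left(- \frac{40}{3}\right) 137 = - \frac{5480}{3}$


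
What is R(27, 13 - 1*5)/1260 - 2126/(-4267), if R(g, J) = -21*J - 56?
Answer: 61534/192015 ≈ 0.32046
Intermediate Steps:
R(g, J) = -56 - 21*J
R(27, 13 - 1*5)/1260 - 2126/(-4267) = (-56 - 21*(13 - 1*5))/1260 - 2126/(-4267) = (-56 - 21*(13 - 5))*(1/1260) - 2126*(-1/4267) = (-56 - 21*8)*(1/1260) + 2126/4267 = (-56 - 168)*(1/1260) + 2126/4267 = -224*1/1260 + 2126/4267 = -8/45 + 2126/4267 = 61534/192015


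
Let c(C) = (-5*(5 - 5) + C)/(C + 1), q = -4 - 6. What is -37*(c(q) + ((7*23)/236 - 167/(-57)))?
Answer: -7052459/40356 ≈ -174.76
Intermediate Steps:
q = -10
c(C) = C/(1 + C) (c(C) = (-5*0 + C)/(1 + C) = (0 + C)/(1 + C) = C/(1 + C))
-37*(c(q) + ((7*23)/236 - 167/(-57))) = -37*(-10/(1 - 10) + ((7*23)/236 - 167/(-57))) = -37*(-10/(-9) + (161*(1/236) - 167*(-1/57))) = -37*(-10*(-1/9) + (161/236 + 167/57)) = -37*(10/9 + 48589/13452) = -37*190607/40356 = -7052459/40356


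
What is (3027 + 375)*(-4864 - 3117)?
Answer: -27151362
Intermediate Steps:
(3027 + 375)*(-4864 - 3117) = 3402*(-7981) = -27151362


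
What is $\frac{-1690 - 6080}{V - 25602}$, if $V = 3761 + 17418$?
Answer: $\frac{7770}{4423} \approx 1.7567$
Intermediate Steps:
$V = 21179$
$\frac{-1690 - 6080}{V - 25602} = \frac{-1690 - 6080}{21179 - 25602} = - \frac{7770}{-4423} = \left(-7770\right) \left(- \frac{1}{4423}\right) = \frac{7770}{4423}$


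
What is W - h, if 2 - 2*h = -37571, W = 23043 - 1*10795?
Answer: -13077/2 ≈ -6538.5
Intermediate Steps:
W = 12248 (W = 23043 - 10795 = 12248)
h = 37573/2 (h = 1 - ½*(-37571) = 1 + 37571/2 = 37573/2 ≈ 18787.)
W - h = 12248 - 1*37573/2 = 12248 - 37573/2 = -13077/2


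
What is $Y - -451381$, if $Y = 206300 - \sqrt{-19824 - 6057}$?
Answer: $657681 - i \sqrt{25881} \approx 6.5768 \cdot 10^{5} - 160.88 i$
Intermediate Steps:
$Y = 206300 - i \sqrt{25881}$ ($Y = 206300 - \sqrt{-25881} = 206300 - i \sqrt{25881} \approx 2.063 \cdot 10^{5} - 160.88 i$)
$Y - -451381 = \left(206300 - i \sqrt{25881}\right) - -451381 = \left(206300 - i \sqrt{25881}\right) + 451381 = 657681 - i \sqrt{25881}$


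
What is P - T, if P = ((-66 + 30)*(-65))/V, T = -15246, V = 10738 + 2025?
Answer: 194587038/12763 ≈ 15246.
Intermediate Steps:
V = 12763
P = 2340/12763 (P = ((-66 + 30)*(-65))/12763 = -36*(-65)*(1/12763) = 2340*(1/12763) = 2340/12763 ≈ 0.18334)
P - T = 2340/12763 - 1*(-15246) = 2340/12763 + 15246 = 194587038/12763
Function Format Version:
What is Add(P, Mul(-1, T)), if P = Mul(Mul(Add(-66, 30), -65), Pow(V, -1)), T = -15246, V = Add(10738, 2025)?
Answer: Rational(194587038, 12763) ≈ 15246.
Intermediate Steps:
V = 12763
P = Rational(2340, 12763) (P = Mul(Mul(Add(-66, 30), -65), Pow(12763, -1)) = Mul(Mul(-36, -65), Rational(1, 12763)) = Mul(2340, Rational(1, 12763)) = Rational(2340, 12763) ≈ 0.18334)
Add(P, Mul(-1, T)) = Add(Rational(2340, 12763), Mul(-1, -15246)) = Add(Rational(2340, 12763), 15246) = Rational(194587038, 12763)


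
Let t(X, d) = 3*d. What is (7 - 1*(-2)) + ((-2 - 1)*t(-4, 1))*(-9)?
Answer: 90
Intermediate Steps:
(7 - 1*(-2)) + ((-2 - 1)*t(-4, 1))*(-9) = (7 - 1*(-2)) + ((-2 - 1)*(3*1))*(-9) = (7 + 2) - 3*3*(-9) = 9 - 9*(-9) = 9 + 81 = 90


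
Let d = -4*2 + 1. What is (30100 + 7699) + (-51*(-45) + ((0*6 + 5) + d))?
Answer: 40092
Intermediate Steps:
d = -7 (d = -8 + 1 = -7)
(30100 + 7699) + (-51*(-45) + ((0*6 + 5) + d)) = (30100 + 7699) + (-51*(-45) + ((0*6 + 5) - 7)) = 37799 + (2295 + ((0 + 5) - 7)) = 37799 + (2295 + (5 - 7)) = 37799 + (2295 - 2) = 37799 + 2293 = 40092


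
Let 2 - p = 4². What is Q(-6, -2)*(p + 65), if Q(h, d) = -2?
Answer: -102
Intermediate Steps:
p = -14 (p = 2 - 1*4² = 2 - 1*16 = 2 - 16 = -14)
Q(-6, -2)*(p + 65) = -2*(-14 + 65) = -2*51 = -102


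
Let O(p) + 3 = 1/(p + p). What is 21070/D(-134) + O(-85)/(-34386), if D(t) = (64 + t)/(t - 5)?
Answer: 244574895691/5845620 ≈ 41839.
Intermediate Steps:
O(p) = -3 + 1/(2*p) (O(p) = -3 + 1/(p + p) = -3 + 1/(2*p))
D(t) = (64 + t)/(-5 + t)
21070/D(-134) + O(-85)/(-34386) = 21070/(((64 - 134)/(-5 - 134))) + (-3 + (½)/(-85))/(-34386) = 21070/((-70/(-139))) + (-3 + (½)*(-1/85))*(-1/34386) = 21070/((-1/139*(-70))) + (-3 - 1/170)*(-1/34386) = 21070/(70/139) - 511/170*(-1/34386) = 21070*(139/70) + 511/5845620 = 41839 + 511/5845620 = 244574895691/5845620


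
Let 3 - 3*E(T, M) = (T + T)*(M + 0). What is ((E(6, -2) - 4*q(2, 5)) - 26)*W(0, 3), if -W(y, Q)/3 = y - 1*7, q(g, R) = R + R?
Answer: -1197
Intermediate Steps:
q(g, R) = 2*R
E(T, M) = 1 - 2*M*T/3 (E(T, M) = 1 - (T + T)*(M + 0)/3 = 1 - 2*T*M/3 = 1 - 2*M*T/3)
W(y, Q) = 21 - 3*y (W(y, Q) = -3*(y - 1*7) = -3*(y - 7) = -3*(-7 + y) = 21 - 3*y)
((E(6, -2) - 4*q(2, 5)) - 26)*W(0, 3) = (((1 - ⅔*(-2)*6) - 8*5) - 26)*(21 - 3*0) = (((1 + 8) - 4*10) - 26)*(21 + 0) = ((9 - 40) - 26)*21 = (-31 - 26)*21 = -57*21 = -1197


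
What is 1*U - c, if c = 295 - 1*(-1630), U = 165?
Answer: -1760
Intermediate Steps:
c = 1925 (c = 295 + 1630 = 1925)
1*U - c = 1*165 - 1*1925 = 165 - 1925 = -1760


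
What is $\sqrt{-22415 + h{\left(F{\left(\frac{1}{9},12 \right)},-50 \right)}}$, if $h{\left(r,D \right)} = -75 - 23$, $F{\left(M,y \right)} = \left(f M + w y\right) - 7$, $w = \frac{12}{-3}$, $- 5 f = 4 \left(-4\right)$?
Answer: $i \sqrt{22513} \approx 150.04 i$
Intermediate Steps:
$f = \frac{16}{5}$ ($f = - \frac{4 \left(-4\right)}{5} = \left(- \frac{1}{5}\right) \left(-16\right) = \frac{16}{5} \approx 3.2$)
$w = -4$ ($w = 12 \left(- \frac{1}{3}\right) = -4$)
$F{\left(M,y \right)} = -7 - 4 y + \frac{16 M}{5}$ ($F{\left(M,y \right)} = \left(\frac{16 M}{5} - 4 y\right) - 7 = \left(- 4 y + \frac{16 M}{5}\right) - 7 = -7 - 4 y + \frac{16 M}{5}$)
$h{\left(r,D \right)} = -98$ ($h{\left(r,D \right)} = -75 - 23 = -98$)
$\sqrt{-22415 + h{\left(F{\left(\frac{1}{9},12 \right)},-50 \right)}} = \sqrt{-22415 - 98} = \sqrt{-22513} = i \sqrt{22513}$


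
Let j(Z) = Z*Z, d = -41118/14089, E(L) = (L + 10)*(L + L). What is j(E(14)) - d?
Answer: 6362408094/14089 ≈ 4.5159e+5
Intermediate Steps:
E(L) = 2*L*(10 + L) (E(L) = (10 + L)*(2*L) = 2*L*(10 + L))
d = -41118/14089 (d = -41118*1/14089 = -41118/14089 ≈ -2.9184)
j(Z) = Z²
j(E(14)) - d = (2*14*(10 + 14))² - 1*(-41118/14089) = (2*14*24)² + 41118/14089 = 672² + 41118/14089 = 451584 + 41118/14089 = 6362408094/14089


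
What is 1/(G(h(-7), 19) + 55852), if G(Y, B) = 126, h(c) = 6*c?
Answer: 1/55978 ≈ 1.7864e-5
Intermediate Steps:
1/(G(h(-7), 19) + 55852) = 1/(126 + 55852) = 1/55978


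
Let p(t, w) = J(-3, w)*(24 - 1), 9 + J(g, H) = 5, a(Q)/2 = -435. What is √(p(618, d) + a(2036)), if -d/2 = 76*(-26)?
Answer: I*√962 ≈ 31.016*I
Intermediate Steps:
a(Q) = -870 (a(Q) = 2*(-435) = -870)
J(g, H) = -4 (J(g, H) = -9 + 5 = -4)
d = 3952 (d = -152*(-26) = -2*(-1976) = 3952)
p(t, w) = -92 (p(t, w) = -4*(24 - 1) = -4*23 = -92)
√(p(618, d) + a(2036)) = √(-92 - 870) = √(-962) = I*√962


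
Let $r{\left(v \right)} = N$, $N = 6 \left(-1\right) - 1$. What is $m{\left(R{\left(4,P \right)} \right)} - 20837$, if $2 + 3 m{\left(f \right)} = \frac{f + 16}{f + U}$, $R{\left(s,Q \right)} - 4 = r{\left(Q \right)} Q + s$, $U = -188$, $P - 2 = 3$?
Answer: $- \frac{13440284}{645} \approx -20838.0$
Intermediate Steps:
$P = 5$ ($P = 2 + 3 = 5$)
$N = -7$ ($N = -6 - 1 = -7$)
$r{\left(v \right)} = -7$
$R{\left(s,Q \right)} = 4 + s - 7 Q$ ($R{\left(s,Q \right)} = 4 - \left(- s + 7 Q\right) = 4 + s - 7 Q$)
$m{\left(f \right)} = - \frac{2}{3} + \frac{16 + f}{3 \left(-188 + f\right)}$ ($m{\left(f \right)} = - \frac{2}{3} + \frac{\left(f + 16\right) \frac{1}{f - 188}}{3} = - \frac{2}{3} + \frac{\left(16 + f\right) \frac{1}{-188 + f}}{3} = - \frac{2}{3} + \frac{\frac{1}{-188 + f} \left(16 + f\right)}{3} = - \frac{2}{3} + \frac{16 + f}{3 \left(-188 + f\right)}$)
$m{\left(R{\left(4,P \right)} \right)} - 20837 = \frac{392 - \left(4 + 4 - 35\right)}{3 \left(-188 + \left(4 + 4 - 35\right)\right)} - 20837 = \frac{392 - -27}{3 \left(-188 - 27\right)} - 20837 = \frac{392 + 27}{3 \left(-215\right)} - 20837 = \frac{1}{3} \left(- \frac{1}{215}\right) 419 - 20837 = - \frac{419}{645} - 20837 = - \frac{13440284}{645}$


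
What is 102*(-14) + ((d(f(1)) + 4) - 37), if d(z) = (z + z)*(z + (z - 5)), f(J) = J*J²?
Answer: -1467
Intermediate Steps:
f(J) = J³
d(z) = 2*z*(-5 + 2*z) (d(z) = (2*z)*(z + (-5 + z)) = (2*z)*(-5 + 2*z) = 2*z*(-5 + 2*z))
102*(-14) + ((d(f(1)) + 4) - 37) = 102*(-14) + ((2*1³*(-5 + 2*1³) + 4) - 37) = -1428 + ((2*1*(-5 + 2*1) + 4) - 37) = -1428 + ((2*1*(-5 + 2) + 4) - 37) = -1428 + ((2*1*(-3) + 4) - 37) = -1428 + ((-6 + 4) - 37) = -1428 + (-2 - 37) = -1428 - 39 = -1467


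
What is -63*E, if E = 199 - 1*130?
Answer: -4347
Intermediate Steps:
E = 69 (E = 199 - 130 = 69)
-63*E = -63*69 = -4347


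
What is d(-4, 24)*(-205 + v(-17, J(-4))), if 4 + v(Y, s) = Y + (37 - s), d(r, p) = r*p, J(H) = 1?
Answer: 18240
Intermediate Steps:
d(r, p) = p*r
v(Y, s) = 33 + Y - s (v(Y, s) = -4 + (Y + (37 - s)) = -4 + (37 + Y - s) = 33 + Y - s)
d(-4, 24)*(-205 + v(-17, J(-4))) = (24*(-4))*(-205 + (33 - 17 - 1*1)) = -96*(-205 + (33 - 17 - 1)) = -96*(-205 + 15) = -96*(-190) = 18240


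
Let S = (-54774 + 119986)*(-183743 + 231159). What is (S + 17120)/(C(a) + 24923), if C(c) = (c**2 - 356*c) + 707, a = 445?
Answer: 1030703104/21745 ≈ 47400.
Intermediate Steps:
C(c) = 707 + c**2 - 356*c
S = 3092092192 (S = 65212*47416 = 3092092192)
(S + 17120)/(C(a) + 24923) = (3092092192 + 17120)/((707 + 445**2 - 356*445) + 24923) = 3092109312/((707 + 198025 - 158420) + 24923) = 3092109312/(40312 + 24923) = 3092109312/65235 = 3092109312*(1/65235) = 1030703104/21745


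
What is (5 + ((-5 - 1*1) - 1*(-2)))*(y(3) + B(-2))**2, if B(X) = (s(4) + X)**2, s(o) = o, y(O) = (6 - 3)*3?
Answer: 169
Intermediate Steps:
y(O) = 9 (y(O) = 3*3 = 9)
B(X) = (4 + X)**2
(5 + ((-5 - 1*1) - 1*(-2)))*(y(3) + B(-2))**2 = (5 + ((-5 - 1*1) - 1*(-2)))*(9 + (4 - 2)**2)**2 = (5 + ((-5 - 1) + 2))*(9 + 2**2)**2 = (5 + (-6 + 2))*(9 + 4)**2 = (5 - 4)*13**2 = 1*169 = 169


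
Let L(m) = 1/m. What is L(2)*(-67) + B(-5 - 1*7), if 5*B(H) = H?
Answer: -359/10 ≈ -35.900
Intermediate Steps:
B(H) = H/5
L(2)*(-67) + B(-5 - 1*7) = -67/2 + (-5 - 1*7)/5 = (½)*(-67) + (-5 - 7)/5 = -67/2 + (⅕)*(-12) = -67/2 - 12/5 = -359/10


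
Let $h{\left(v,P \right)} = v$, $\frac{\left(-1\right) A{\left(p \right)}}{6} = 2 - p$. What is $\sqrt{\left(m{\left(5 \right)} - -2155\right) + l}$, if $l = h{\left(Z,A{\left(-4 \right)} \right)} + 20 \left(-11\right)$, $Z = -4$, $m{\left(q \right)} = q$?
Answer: $44$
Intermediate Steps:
$A{\left(p \right)} = -12 + 6 p$ ($A{\left(p \right)} = - 6 \left(2 - p\right) = -12 + 6 p$)
$l = -224$ ($l = -4 + 20 \left(-11\right) = -4 - 220 = -224$)
$\sqrt{\left(m{\left(5 \right)} - -2155\right) + l} = \sqrt{\left(5 - -2155\right) - 224} = \sqrt{\left(5 + 2155\right) - 224} = \sqrt{2160 - 224} = \sqrt{1936} = 44$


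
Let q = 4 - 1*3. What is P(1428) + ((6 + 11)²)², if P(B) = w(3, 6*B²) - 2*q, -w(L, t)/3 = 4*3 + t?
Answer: -36621829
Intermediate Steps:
q = 1 (q = 4 - 3 = 1)
w(L, t) = -36 - 3*t (w(L, t) = -3*(4*3 + t) = -3*(12 + t) = -36 - 3*t)
P(B) = -38 - 18*B² (P(B) = (-36 - 18*B²) - 2*1 = (-36 - 18*B²) - 2 = -38 - 18*B²)
P(1428) + ((6 + 11)²)² = (-38 - 18*1428²) + ((6 + 11)²)² = (-38 - 18*2039184) + (17²)² = (-38 - 36705312) + 289² = -36705350 + 83521 = -36621829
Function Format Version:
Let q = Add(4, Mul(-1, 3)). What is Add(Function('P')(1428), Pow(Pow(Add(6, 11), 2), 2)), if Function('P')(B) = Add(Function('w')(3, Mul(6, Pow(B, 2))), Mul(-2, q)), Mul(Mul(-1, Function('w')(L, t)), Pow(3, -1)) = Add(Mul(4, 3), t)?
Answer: -36621829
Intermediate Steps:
q = 1 (q = Add(4, -3) = 1)
Function('w')(L, t) = Add(-36, Mul(-3, t)) (Function('w')(L, t) = Mul(-3, Add(Mul(4, 3), t)) = Mul(-3, Add(12, t)) = Add(-36, Mul(-3, t)))
Function('P')(B) = Add(-38, Mul(-18, Pow(B, 2))) (Function('P')(B) = Add(Add(-36, Mul(-3, Mul(6, Pow(B, 2)))), Mul(-2, 1)) = Add(Add(-36, Mul(-18, Pow(B, 2))), -2) = Add(-38, Mul(-18, Pow(B, 2))))
Add(Function('P')(1428), Pow(Pow(Add(6, 11), 2), 2)) = Add(Add(-38, Mul(-18, Pow(1428, 2))), Pow(Pow(Add(6, 11), 2), 2)) = Add(Add(-38, Mul(-18, 2039184)), Pow(Pow(17, 2), 2)) = Add(Add(-38, -36705312), Pow(289, 2)) = Add(-36705350, 83521) = -36621829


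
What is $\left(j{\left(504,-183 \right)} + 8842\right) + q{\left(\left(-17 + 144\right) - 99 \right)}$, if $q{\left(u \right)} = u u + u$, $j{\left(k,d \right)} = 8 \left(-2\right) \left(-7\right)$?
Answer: $9766$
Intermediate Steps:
$j{\left(k,d \right)} = 112$ ($j{\left(k,d \right)} = \left(-16\right) \left(-7\right) = 112$)
$q{\left(u \right)} = u + u^{2}$ ($q{\left(u \right)} = u^{2} + u = u + u^{2}$)
$\left(j{\left(504,-183 \right)} + 8842\right) + q{\left(\left(-17 + 144\right) - 99 \right)} = \left(112 + 8842\right) + \left(\left(-17 + 144\right) - 99\right) \left(1 + \left(\left(-17 + 144\right) - 99\right)\right) = 8954 + \left(127 - 99\right) \left(1 + \left(127 - 99\right)\right) = 8954 + 28 \left(1 + 28\right) = 8954 + 28 \cdot 29 = 8954 + 812 = 9766$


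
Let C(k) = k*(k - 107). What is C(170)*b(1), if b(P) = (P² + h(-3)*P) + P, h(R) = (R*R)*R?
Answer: -267750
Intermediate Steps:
C(k) = k*(-107 + k)
h(R) = R³ (h(R) = R²*R = R³)
b(P) = P² - 26*P (b(P) = (P² + (-3)³*P) + P = (P² - 27*P) + P = P² - 26*P)
C(170)*b(1) = (170*(-107 + 170))*(1*(-26 + 1)) = (170*63)*(1*(-25)) = 10710*(-25) = -267750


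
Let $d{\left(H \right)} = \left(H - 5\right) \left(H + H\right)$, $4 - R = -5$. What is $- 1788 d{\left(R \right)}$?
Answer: $-128736$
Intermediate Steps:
$R = 9$ ($R = 4 - -5 = 4 + 5 = 9$)
$d{\left(H \right)} = 2 H \left(-5 + H\right)$ ($d{\left(H \right)} = \left(-5 + H\right) 2 H = 2 H \left(-5 + H\right)$)
$- 1788 d{\left(R \right)} = - 1788 \cdot 2 \cdot 9 \left(-5 + 9\right) = - 1788 \cdot 2 \cdot 9 \cdot 4 = \left(-1788\right) 72 = -128736$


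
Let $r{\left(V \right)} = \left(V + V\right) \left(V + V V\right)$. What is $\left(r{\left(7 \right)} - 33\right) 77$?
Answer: $57827$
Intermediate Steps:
$r{\left(V \right)} = 2 V \left(V + V^{2}\right)$
$\left(r{\left(7 \right)} - 33\right) 77 = \left(2 \cdot 7^{2} \left(1 + 7\right) - 33\right) 77 = \left(2 \cdot 49 \cdot 8 - 33\right) 77 = \left(784 - 33\right) 77 = 751 \cdot 77 = 57827$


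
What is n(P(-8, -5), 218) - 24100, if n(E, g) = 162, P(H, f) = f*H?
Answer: -23938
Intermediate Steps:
P(H, f) = H*f
n(P(-8, -5), 218) - 24100 = 162 - 24100 = -23938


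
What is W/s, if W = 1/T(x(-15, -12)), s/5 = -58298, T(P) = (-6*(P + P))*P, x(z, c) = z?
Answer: 1/787023000 ≈ 1.2706e-9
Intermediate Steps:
T(P) = -12*P² (T(P) = (-12*P)*P = -12*P²)
s = -291490 (s = 5*(-58298) = -291490)
W = -1/2700 (W = 1/(-12*(-15)²) = 1/(-12*225) = 1/(-2700) = -1/2700 ≈ -0.00037037)
W/s = -1/2700/(-291490) = -1/2700*(-1/291490) = 1/787023000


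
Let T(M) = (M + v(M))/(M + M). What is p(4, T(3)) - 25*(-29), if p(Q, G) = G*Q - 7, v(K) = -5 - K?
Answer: 2144/3 ≈ 714.67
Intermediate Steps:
T(M) = -5/(2*M) (T(M) = (M + (-5 - M))/(M + M) = -5*1/(2*M) = -5/(2*M))
p(Q, G) = -7 + G*Q
p(4, T(3)) - 25*(-29) = (-7 - 5/2/3*4) - 25*(-29) = (-7 - 5/2*1/3*4) + 725 = (-7 - 5/6*4) + 725 = (-7 - 10/3) + 725 = -31/3 + 725 = 2144/3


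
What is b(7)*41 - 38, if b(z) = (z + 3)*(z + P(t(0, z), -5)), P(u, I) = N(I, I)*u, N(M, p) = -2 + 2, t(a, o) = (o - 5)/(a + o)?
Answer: 2832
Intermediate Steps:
t(a, o) = (-5 + o)/(a + o)
N(M, p) = 0
P(u, I) = 0 (P(u, I) = 0*u = 0)
b(z) = z*(3 + z) (b(z) = (z + 3)*(z + 0) = (3 + z)*z = z*(3 + z))
b(7)*41 - 38 = (7*(3 + 7))*41 - 38 = (7*10)*41 - 38 = 70*41 - 38 = 2870 - 38 = 2832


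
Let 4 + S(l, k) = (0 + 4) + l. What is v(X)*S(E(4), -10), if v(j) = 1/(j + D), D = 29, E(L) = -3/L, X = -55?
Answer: 3/104 ≈ 0.028846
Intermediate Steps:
S(l, k) = l (S(l, k) = -4 + ((0 + 4) + l) = -4 + (4 + l) = l)
v(j) = 1/(29 + j) (v(j) = 1/(j + 29) = 1/(29 + j))
v(X)*S(E(4), -10) = (-3/4)/(29 - 55) = (-3*1/4)/(-26) = -1/26*(-3/4) = 3/104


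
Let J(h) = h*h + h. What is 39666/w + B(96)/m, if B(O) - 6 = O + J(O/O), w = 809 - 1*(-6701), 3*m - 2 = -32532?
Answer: 64399593/12215015 ≈ 5.2722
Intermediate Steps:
m = -32530/3 (m = ⅔ + (⅓)*(-32532) = ⅔ - 10844 = -32530/3 ≈ -10843.)
J(h) = h + h² (J(h) = h² + h = h + h²)
w = 7510 (w = 809 + 6701 = 7510)
B(O) = 8 + O (B(O) = 6 + (O + (O/O)*(1 + O/O)) = 6 + (O + 1*(1 + 1)) = 6 + (O + 1*2) = 6 + (O + 2) = 6 + (2 + O) = 8 + O)
39666/w + B(96)/m = 39666/7510 + (8 + 96)/(-32530/3) = 39666*(1/7510) + 104*(-3/32530) = 19833/3755 - 156/16265 = 64399593/12215015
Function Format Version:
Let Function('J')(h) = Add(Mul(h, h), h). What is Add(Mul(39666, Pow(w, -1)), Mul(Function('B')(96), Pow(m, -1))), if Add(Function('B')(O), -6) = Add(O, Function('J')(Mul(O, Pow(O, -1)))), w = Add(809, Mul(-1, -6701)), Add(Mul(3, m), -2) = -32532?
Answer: Rational(64399593, 12215015) ≈ 5.2722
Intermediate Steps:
m = Rational(-32530, 3) (m = Add(Rational(2, 3), Mul(Rational(1, 3), -32532)) = Add(Rational(2, 3), -10844) = Rational(-32530, 3) ≈ -10843.)
Function('J')(h) = Add(h, Pow(h, 2)) (Function('J')(h) = Add(Pow(h, 2), h) = Add(h, Pow(h, 2)))
w = 7510 (w = Add(809, 6701) = 7510)
Function('B')(O) = Add(8, O) (Function('B')(O) = Add(6, Add(O, Mul(Mul(O, Pow(O, -1)), Add(1, Mul(O, Pow(O, -1)))))) = Add(6, Add(O, Mul(1, Add(1, 1)))) = Add(6, Add(O, Mul(1, 2))) = Add(6, Add(O, 2)) = Add(6, Add(2, O)) = Add(8, O))
Add(Mul(39666, Pow(w, -1)), Mul(Function('B')(96), Pow(m, -1))) = Add(Mul(39666, Pow(7510, -1)), Mul(Add(8, 96), Pow(Rational(-32530, 3), -1))) = Add(Mul(39666, Rational(1, 7510)), Mul(104, Rational(-3, 32530))) = Add(Rational(19833, 3755), Rational(-156, 16265)) = Rational(64399593, 12215015)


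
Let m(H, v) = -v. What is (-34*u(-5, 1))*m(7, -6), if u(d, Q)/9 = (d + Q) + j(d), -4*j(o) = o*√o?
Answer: 7344 - 2295*I*√5 ≈ 7344.0 - 5131.8*I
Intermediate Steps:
j(o) = -o^(3/2)/4 (j(o) = -o*√o/4 = -o^(3/2)/4)
u(d, Q) = 9*Q + 9*d - 9*d^(3/2)/4 (u(d, Q) = 9*((d + Q) - d^(3/2)/4) = 9*((Q + d) - d^(3/2)/4) = 9*(Q + d - d^(3/2)/4) = 9*Q + 9*d - 9*d^(3/2)/4)
(-34*u(-5, 1))*m(7, -6) = (-34*(9*1 + 9*(-5) - (-45)*I*√5/4))*(-1*(-6)) = -34*(9 - 45 - (-45)*I*√5/4)*6 = -34*(9 - 45 + 45*I*√5/4)*6 = -34*(-36 + 45*I*√5/4)*6 = (1224 - 765*I*√5/2)*6 = 7344 - 2295*I*√5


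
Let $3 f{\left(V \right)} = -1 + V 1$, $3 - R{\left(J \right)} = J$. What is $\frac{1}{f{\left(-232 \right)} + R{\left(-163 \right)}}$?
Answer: $\frac{3}{265} \approx 0.011321$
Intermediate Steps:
$R{\left(J \right)} = 3 - J$
$f{\left(V \right)} = - \frac{1}{3} + \frac{V}{3}$ ($f{\left(V \right)} = \frac{-1 + V 1}{3} = \frac{-1 + V}{3} = - \frac{1}{3} + \frac{V}{3}$)
$\frac{1}{f{\left(-232 \right)} + R{\left(-163 \right)}} = \frac{1}{\left(- \frac{1}{3} + \frac{1}{3} \left(-232\right)\right) + \left(3 - -163\right)} = \frac{1}{\left(- \frac{1}{3} - \frac{232}{3}\right) + \left(3 + 163\right)} = \frac{1}{- \frac{233}{3} + 166} = \frac{1}{\frac{265}{3}} = \frac{3}{265}$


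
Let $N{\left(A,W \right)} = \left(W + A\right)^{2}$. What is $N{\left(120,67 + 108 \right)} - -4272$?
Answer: $91297$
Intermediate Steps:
$N{\left(A,W \right)} = \left(A + W\right)^{2}$
$N{\left(120,67 + 108 \right)} - -4272 = \left(120 + \left(67 + 108\right)\right)^{2} - -4272 = \left(120 + 175\right)^{2} + 4272 = 295^{2} + 4272 = 87025 + 4272 = 91297$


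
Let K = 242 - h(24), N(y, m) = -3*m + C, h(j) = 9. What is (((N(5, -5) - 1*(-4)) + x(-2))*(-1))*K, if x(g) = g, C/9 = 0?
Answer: -3961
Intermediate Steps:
C = 0 (C = 9*0 = 0)
N(y, m) = -3*m (N(y, m) = -3*m + 0 = -3*m)
K = 233 (K = 242 - 1*9 = 242 - 9 = 233)
(((N(5, -5) - 1*(-4)) + x(-2))*(-1))*K = (((-3*(-5) - 1*(-4)) - 2)*(-1))*233 = (((15 + 4) - 2)*(-1))*233 = ((19 - 2)*(-1))*233 = (17*(-1))*233 = -17*233 = -3961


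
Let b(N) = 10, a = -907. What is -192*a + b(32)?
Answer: 174154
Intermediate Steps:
-192*a + b(32) = -192*(-907) + 10 = 174144 + 10 = 174154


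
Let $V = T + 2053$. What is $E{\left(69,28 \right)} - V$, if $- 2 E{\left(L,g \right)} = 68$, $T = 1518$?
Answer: $-3605$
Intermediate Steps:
$E{\left(L,g \right)} = -34$ ($E{\left(L,g \right)} = \left(- \frac{1}{2}\right) 68 = -34$)
$V = 3571$ ($V = 1518 + 2053 = 3571$)
$E{\left(69,28 \right)} - V = -34 - 3571 = -3605$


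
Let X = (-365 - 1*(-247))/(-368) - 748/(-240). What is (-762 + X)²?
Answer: 4383299138689/7617600 ≈ 5.7542e+5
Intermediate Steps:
X = 9487/2760 (X = (-365 + 247)*(-1/368) - 748*(-1/240) = -118*(-1/368) + 187/60 = 59/184 + 187/60 = 9487/2760 ≈ 3.4373)
(-762 + X)² = (-762 + 9487/2760)² = (-2093633/2760)² = 4383299138689/7617600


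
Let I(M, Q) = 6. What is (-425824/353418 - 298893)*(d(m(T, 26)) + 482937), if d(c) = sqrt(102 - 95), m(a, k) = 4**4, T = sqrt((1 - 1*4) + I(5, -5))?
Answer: -654036576974767/4531 - 52817296049*sqrt(7)/176709 ≈ -1.4435e+11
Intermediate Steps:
T = sqrt(3) (T = sqrt((1 - 1*4) + 6) = sqrt((1 - 4) + 6) = sqrt(-3 + 6) = sqrt(3) ≈ 1.7320)
m(a, k) = 256
d(c) = sqrt(7)
(-425824/353418 - 298893)*(d(m(T, 26)) + 482937) = (-425824/353418 - 298893)*(sqrt(7) + 482937) = (-425824*1/353418 - 298893)*(482937 + sqrt(7)) = (-212912/176709 - 298893)*(482937 + sqrt(7)) = -52817296049*(482937 + sqrt(7))/176709 = -654036576974767/4531 - 52817296049*sqrt(7)/176709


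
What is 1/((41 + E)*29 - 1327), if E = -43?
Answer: -1/1385 ≈ -0.00072202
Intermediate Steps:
1/((41 + E)*29 - 1327) = 1/((41 - 43)*29 - 1327) = 1/(-2*29 - 1327) = 1/(-58 - 1327) = 1/(-1385) = -1/1385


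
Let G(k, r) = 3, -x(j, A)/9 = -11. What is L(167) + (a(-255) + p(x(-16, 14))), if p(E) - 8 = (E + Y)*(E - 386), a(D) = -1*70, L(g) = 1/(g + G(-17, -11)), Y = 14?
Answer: -5523809/170 ≈ -32493.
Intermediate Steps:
x(j, A) = 99 (x(j, A) = -9*(-11) = 99)
L(g) = 1/(3 + g) (L(g) = 1/(g + 3) = 1/(3 + g))
a(D) = -70
p(E) = 8 + (-386 + E)*(14 + E) (p(E) = 8 + (E + 14)*(E - 386) = 8 + (14 + E)*(-386 + E) = 8 + (-386 + E)*(14 + E))
L(167) + (a(-255) + p(x(-16, 14))) = 1/(3 + 167) + (-70 + (-5396 + 99**2 - 372*99)) = 1/170 + (-70 + (-5396 + 9801 - 36828)) = 1/170 + (-70 - 32423) = 1/170 - 32493 = -5523809/170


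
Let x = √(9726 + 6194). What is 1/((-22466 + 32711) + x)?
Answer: 2049/20988821 - 4*√995/104944105 ≈ 9.6421e-5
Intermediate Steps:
x = 4*√995 (x = √15920 = 4*√995 ≈ 126.17)
1/((-22466 + 32711) + x) = 1/((-22466 + 32711) + 4*√995) = 1/(10245 + 4*√995)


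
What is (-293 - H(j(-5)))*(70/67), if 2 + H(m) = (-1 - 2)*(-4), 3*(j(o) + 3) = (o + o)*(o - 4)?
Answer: -21210/67 ≈ -316.57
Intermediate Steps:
j(o) = -3 + 2*o*(-4 + o)/3 (j(o) = -3 + ((o + o)*(o - 4))/3 = -3 + ((2*o)*(-4 + o))/3 = -3 + (2*o*(-4 + o))/3 = -3 + 2*o*(-4 + o)/3)
H(m) = 10 (H(m) = -2 + (-1 - 2)*(-4) = -2 - 3*(-4) = -2 + 12 = 10)
(-293 - H(j(-5)))*(70/67) = (-293 - 1*10)*(70/67) = (-293 - 10)*(70*(1/67)) = -303*70/67 = -21210/67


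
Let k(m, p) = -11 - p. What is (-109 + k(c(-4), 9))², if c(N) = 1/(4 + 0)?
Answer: 16641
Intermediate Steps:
c(N) = ¼ (c(N) = 1/4 = ¼)
(-109 + k(c(-4), 9))² = (-109 + (-11 - 1*9))² = (-109 + (-11 - 9))² = (-109 - 20)² = (-129)² = 16641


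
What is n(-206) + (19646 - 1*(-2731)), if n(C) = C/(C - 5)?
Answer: 4721753/211 ≈ 22378.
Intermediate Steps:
n(C) = C/(-5 + C)
n(-206) + (19646 - 1*(-2731)) = -206/(-5 - 206) + (19646 - 1*(-2731)) = -206/(-211) + (19646 + 2731) = -206*(-1/211) + 22377 = 206/211 + 22377 = 4721753/211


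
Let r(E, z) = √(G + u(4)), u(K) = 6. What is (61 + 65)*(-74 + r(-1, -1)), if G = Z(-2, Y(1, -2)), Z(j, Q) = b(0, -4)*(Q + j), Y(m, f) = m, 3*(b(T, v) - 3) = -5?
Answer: -9324 + 42*√42 ≈ -9051.8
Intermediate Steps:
b(T, v) = 4/3 (b(T, v) = 3 + (⅓)*(-5) = 3 - 5/3 = 4/3)
Z(j, Q) = 4*Q/3 + 4*j/3 (Z(j, Q) = 4*(Q + j)/3 = 4*Q/3 + 4*j/3)
G = -4/3 (G = (4/3)*1 + (4/3)*(-2) = 4/3 - 8/3 = -4/3 ≈ -1.3333)
r(E, z) = √42/3 (r(E, z) = √(-4/3 + 6) = √(14/3) = √42/3)
(61 + 65)*(-74 + r(-1, -1)) = (61 + 65)*(-74 + √42/3) = 126*(-74 + √42/3) = -9324 + 42*√42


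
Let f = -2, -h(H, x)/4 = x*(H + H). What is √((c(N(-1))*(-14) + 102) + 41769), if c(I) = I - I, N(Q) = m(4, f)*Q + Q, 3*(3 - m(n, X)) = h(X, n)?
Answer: √41871 ≈ 204.62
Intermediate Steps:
h(H, x) = -8*H*x (h(H, x) = -4*x*(H + H) = -4*x*2*H = -8*H*x)
m(n, X) = 3 + 8*X*n/3 (m(n, X) = 3 - (-8)*X*n/3 = 3 + 8*X*n/3)
N(Q) = -52*Q/3 (N(Q) = (3 + (8/3)*(-2)*4)*Q + Q = (3 - 64/3)*Q + Q = -55*Q/3 + Q = -52*Q/3)
c(I) = 0
√((c(N(-1))*(-14) + 102) + 41769) = √((0*(-14) + 102) + 41769) = √((0 + 102) + 41769) = √(102 + 41769) = √41871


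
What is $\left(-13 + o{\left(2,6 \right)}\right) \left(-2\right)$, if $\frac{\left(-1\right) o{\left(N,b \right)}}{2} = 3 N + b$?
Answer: $74$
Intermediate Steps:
$o{\left(N,b \right)} = - 6 N - 2 b$ ($o{\left(N,b \right)} = - 2 \left(3 N + b\right) = - 2 \left(b + 3 N\right) = - 6 N - 2 b$)
$\left(-13 + o{\left(2,6 \right)}\right) \left(-2\right) = \left(-13 - 24\right) \left(-2\right) = \left(-37\right) \left(-2\right) = 74$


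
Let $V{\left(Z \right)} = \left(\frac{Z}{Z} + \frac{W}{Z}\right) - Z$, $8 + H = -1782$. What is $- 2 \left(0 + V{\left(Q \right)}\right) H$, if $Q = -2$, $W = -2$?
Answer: $14320$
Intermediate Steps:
$H = -1790$ ($H = -8 - 1782 = -1790$)
$V{\left(Z \right)} = 1 - Z - \frac{2}{Z}$ ($V{\left(Z \right)} = \left(\frac{Z}{Z} - \frac{2}{Z}\right) - Z = \left(1 - \frac{2}{Z}\right) - Z = 1 - Z - \frac{2}{Z}$)
$- 2 \left(0 + V{\left(Q \right)}\right) H = - 2 \left(0 - \left(-3 - 1\right)\right) \left(-1790\right) = - 2 \left(0 + \left(1 + 2 - -1\right)\right) \left(-1790\right) = - 2 \left(0 + \left(1 + 2 + 1\right)\right) \left(-1790\right) = - 2 \left(0 + 4\right) \left(-1790\right) = \left(-2\right) 4 \left(-1790\right) = \left(-8\right) \left(-1790\right) = 14320$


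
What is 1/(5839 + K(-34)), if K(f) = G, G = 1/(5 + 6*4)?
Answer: 29/169332 ≈ 0.00017126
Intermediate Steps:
G = 1/29 (G = 1/(5 + 24) = 1/29 ≈ 0.034483)
K(f) = 1/29
1/(5839 + K(-34)) = 1/(5839 + 1/29) = 1/(169332/29) = 29/169332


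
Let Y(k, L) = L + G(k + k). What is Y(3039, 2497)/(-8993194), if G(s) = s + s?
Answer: -14653/8993194 ≈ -0.0016293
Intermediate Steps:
G(s) = 2*s
Y(k, L) = L + 4*k (Y(k, L) = L + 2*(k + k) = L + 2*(2*k) = L + 4*k)
Y(3039, 2497)/(-8993194) = (2497 + 4*3039)/(-8993194) = (2497 + 12156)*(-1/8993194) = 14653*(-1/8993194) = -14653/8993194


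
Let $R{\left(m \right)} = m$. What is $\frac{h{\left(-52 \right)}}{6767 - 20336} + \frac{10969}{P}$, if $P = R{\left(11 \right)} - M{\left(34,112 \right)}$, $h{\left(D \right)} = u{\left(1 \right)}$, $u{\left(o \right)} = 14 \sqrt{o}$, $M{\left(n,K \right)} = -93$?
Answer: $\frac{148836905}{1411176} \approx 105.47$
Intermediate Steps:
$h{\left(D \right)} = 14$ ($h{\left(D \right)} = 14 \sqrt{1} = 14 \cdot 1 = 14$)
$P = 104$ ($P = 11 - -93 = 11 + 93 = 104$)
$\frac{h{\left(-52 \right)}}{6767 - 20336} + \frac{10969}{P} = \frac{14}{6767 - 20336} + \frac{10969}{104} = \frac{14}{6767 - 20336} + 10969 \cdot \frac{1}{104} = \frac{14}{-13569} + \frac{10969}{104} = 14 \left(- \frac{1}{13569}\right) + \frac{10969}{104} = - \frac{14}{13569} + \frac{10969}{104} = \frac{148836905}{1411176}$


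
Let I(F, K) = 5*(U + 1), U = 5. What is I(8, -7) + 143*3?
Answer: 459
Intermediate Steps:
I(F, K) = 30 (I(F, K) = 5*(5 + 1) = 5*6 = 30)
I(8, -7) + 143*3 = 30 + 143*3 = 30 + 429 = 459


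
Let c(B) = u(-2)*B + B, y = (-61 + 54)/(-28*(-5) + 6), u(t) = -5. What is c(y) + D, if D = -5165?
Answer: -377031/73 ≈ -5164.8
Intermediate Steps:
y = -7/146 (y = -7/(140 + 6) = -7/146 ≈ -0.047945)
c(B) = -4*B (c(B) = -5*B + B = -4*B)
c(y) + D = -4*(-7/146) - 5165 = 14/73 - 5165 = -377031/73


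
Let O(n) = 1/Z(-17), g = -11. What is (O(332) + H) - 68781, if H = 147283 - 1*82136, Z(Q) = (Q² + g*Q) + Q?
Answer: -1668005/459 ≈ -3634.0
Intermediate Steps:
Z(Q) = Q² - 10*Q (Z(Q) = (Q² - 11*Q) + Q = Q² - 10*Q)
O(n) = 1/459 (O(n) = 1/(-17*(-10 - 17)) = 1/(-17*(-27)) = 1/459)
H = 65147 (H = 147283 - 82136 = 65147)
(O(332) + H) - 68781 = (1/459 + 65147) - 68781 = 29902474/459 - 68781 = -1668005/459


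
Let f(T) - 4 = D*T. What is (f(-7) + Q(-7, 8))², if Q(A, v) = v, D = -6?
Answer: 2916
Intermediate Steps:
f(T) = 4 - 6*T
(f(-7) + Q(-7, 8))² = ((4 - 6*(-7)) + 8)² = ((4 + 42) + 8)² = (46 + 8)² = 54² = 2916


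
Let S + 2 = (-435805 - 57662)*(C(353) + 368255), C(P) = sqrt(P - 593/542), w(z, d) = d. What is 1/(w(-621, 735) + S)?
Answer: -98493155628784/17898342584026744465092731 + 493467*sqrt(103377286)/17898342584026744465092731 ≈ -5.5026e-12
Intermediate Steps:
C(P) = sqrt(-593/542 + P) (C(P) = sqrt(P - 593*1/542) = sqrt(P - 593/542) = sqrt(-593/542 + P))
S = -181721690087 - 493467*sqrt(103377286)/542 (S = -2 + (-435805 - 57662)*(sqrt(-321406 + 293764*353)/542 + 368255) = -2 - 493467*(sqrt(-321406 + 103698692)/542 + 368255) = -2 - 493467*(sqrt(103377286)/542 + 368255) = -2 - 493467*(368255 + sqrt(103377286)/542) = -2 + (-181721690085 - 493467*sqrt(103377286)/542) = -181721690087 - 493467*sqrt(103377286)/542 ≈ -1.8173e+11)
1/(w(-621, 735) + S) = 1/(735 + (-181721690087 - 493467*sqrt(103377286)/542)) = 1/(-181721689352 - 493467*sqrt(103377286)/542)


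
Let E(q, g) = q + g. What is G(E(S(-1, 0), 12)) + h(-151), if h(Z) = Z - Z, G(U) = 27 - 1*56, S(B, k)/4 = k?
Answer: -29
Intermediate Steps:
S(B, k) = 4*k
E(q, g) = g + q
G(U) = -29 (G(U) = 27 - 56 = -29)
h(Z) = 0
G(E(S(-1, 0), 12)) + h(-151) = -29 + 0 = -29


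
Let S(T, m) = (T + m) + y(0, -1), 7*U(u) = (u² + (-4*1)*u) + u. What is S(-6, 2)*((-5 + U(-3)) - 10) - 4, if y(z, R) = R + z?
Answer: 407/7 ≈ 58.143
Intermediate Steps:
U(u) = -3*u/7 + u²/7 (U(u) = ((u² + (-4*1)*u) + u)/7 = ((u² - 4*u) + u)/7 = (u² - 3*u)/7 = -3*u/7 + u²/7)
S(T, m) = -1 + T + m (S(T, m) = (T + m) + (-1 + 0) = (T + m) - 1 = -1 + T + m)
S(-6, 2)*((-5 + U(-3)) - 10) - 4 = (-1 - 6 + 2)*((-5 + (⅐)*(-3)*(-3 - 3)) - 10) - 4 = -5*((-5 + (⅐)*(-3)*(-6)) - 10) - 4 = -5*((-5 + 18/7) - 10) - 4 = -5*(-17/7 - 10) - 4 = -5*(-87/7) - 4 = 435/7 - 4 = 407/7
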